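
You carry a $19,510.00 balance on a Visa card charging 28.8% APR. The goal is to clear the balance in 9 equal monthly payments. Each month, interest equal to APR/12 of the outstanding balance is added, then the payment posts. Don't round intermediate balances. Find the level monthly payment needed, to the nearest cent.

Monthly rate r = 28.8%/12 = 2.4% = 0.024.
Level-payment amortization: P = B₀·r / (1 − (1+r)^(−n)) = 19510.00·0.024 / (1 − 1.024^(−9)).
Denominator 1 − (1+r)^(−9) = 0.192206433.
P = 468.24 / 0.192206433 ≈ 2436.13.

$2,436.13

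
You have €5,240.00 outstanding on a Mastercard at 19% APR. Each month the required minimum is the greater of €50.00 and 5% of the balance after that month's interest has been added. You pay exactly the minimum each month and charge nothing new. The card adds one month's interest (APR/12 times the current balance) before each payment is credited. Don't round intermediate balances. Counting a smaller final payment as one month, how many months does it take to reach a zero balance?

71 months

Monthly rate r = 19%/12 = 1.58333% = 0.0158333.
While 5% of the post-interest balance exceeds €50.00, each month B ← (B·(1+r))·(1 − 0.05), i.e. B shrinks by the factor (1+r)·0.95 = 0.96504.
This holds for months 1–47. Entering month 48 the balance is €984.00; 5% of the post-interest balance is now below €50.00, so the flat €50.00 minimum applies from here.
From month 48 a fixed €50.00 at rate r clears €984.00 in 24 more payments. Total: 47 + 24 = 71 months.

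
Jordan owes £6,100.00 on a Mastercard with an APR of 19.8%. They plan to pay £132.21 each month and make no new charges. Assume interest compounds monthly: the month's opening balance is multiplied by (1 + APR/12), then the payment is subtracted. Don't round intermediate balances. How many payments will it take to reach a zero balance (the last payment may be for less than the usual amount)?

88 payments

Monthly rate r = 19.8%/12 = 1.65% = 0.0165.
Recurrence: B ← B·(1+r) − £132.21.
Month 1: interest £100.65; balance after payment £6,068.44.
Month 2: interest £100.13; balance after payment £6,036.36.
Closed form: n = −ln(1 − rB₀/P)/ln(1+r) = −ln(0.23871)/ln(1.0165) ≈ 87.533, so the balance reaches zero during payment 88.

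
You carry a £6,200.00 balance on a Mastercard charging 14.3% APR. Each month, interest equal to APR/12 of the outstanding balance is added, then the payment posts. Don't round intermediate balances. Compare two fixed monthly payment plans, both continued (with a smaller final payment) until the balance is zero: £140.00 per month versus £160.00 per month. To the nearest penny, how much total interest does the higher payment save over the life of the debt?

Monthly rate r = 14.3%/12 = 1.19167% = 0.0119167.
At £140.00/mo: n = ⌈−ln(1 − rB₀/P)/ln(1+r)⌉ = 64 payments (last £46.39); total interest = total paid − £6,200.00 = £2,666.39.
At £160.00/mo: 53 payments (last £47.03); total interest £2,167.03.
Interest saved = £2,666.39 − £2,167.03 = £499.36.

£499.36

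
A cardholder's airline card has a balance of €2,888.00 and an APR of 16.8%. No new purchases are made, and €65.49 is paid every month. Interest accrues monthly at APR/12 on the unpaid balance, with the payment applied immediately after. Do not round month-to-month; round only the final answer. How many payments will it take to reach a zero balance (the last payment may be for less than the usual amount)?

Monthly rate r = 16.8%/12 = 1.4% = 0.014.
Recurrence: B ← B·(1+r) − €65.49.
Month 1: interest €40.43; balance after payment €2,862.94.
Month 2: interest €40.08; balance after payment €2,837.53.
Closed form: n = −ln(1 − rB₀/P)/ln(1+r) = −ln(0.38262)/ln(1.014) ≈ 69.101, so the balance reaches zero during payment 70.

70 payments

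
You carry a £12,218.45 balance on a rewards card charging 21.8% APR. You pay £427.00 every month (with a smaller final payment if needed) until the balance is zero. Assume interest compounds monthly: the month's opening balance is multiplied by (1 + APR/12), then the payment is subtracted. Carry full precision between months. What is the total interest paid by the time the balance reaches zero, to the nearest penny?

Monthly rate r = 21.8%/12 = 1.81667% = 0.0181667.
Payoff takes n = ⌈−ln(1 − rB₀/P)/ln(1+r)⌉ = ⌈40.748⌉ = 41 payments; the last is £320.33.
Total paid = 40·£427.00 + £320.33 = £17,400.33.
Total interest = total paid − principal = £17,400.33 − £12,218.45 = £5,181.88.

£5,181.88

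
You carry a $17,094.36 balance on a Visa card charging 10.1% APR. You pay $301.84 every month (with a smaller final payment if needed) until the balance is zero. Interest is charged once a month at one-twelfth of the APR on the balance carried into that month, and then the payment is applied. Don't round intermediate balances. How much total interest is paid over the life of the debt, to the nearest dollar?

$6,226

Monthly rate r = 10.1%/12 = 0.841667% = 0.00841667.
Payoff takes n = ⌈−ln(1 − rB₀/P)/ln(1+r)⌉ = ⌈77.259⌉ = 78 payments; the last is $78.33.
Total paid = 77·$301.84 + $78.33 = $23,320.01.
Total interest = total paid − principal = $23,320.01 − $17,094.36 = $6,225.65.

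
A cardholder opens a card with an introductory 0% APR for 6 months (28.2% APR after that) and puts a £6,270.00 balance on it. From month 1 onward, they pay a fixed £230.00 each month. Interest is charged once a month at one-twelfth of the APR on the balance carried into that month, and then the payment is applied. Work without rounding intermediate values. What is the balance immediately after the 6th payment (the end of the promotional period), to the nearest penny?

Promo months 1–6 at r₀ = 0%/12 = 0; months 7+ at r₁ = 28.2%/12 = 0.0235.
After month 6 (no interest yet): B = £6,270.00 − 6·£230.00 = £4,890.00.

£4,890.00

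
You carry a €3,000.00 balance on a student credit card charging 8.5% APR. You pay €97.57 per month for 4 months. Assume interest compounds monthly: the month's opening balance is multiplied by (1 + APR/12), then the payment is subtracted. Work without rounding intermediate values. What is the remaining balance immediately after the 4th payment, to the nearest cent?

€2,691.46

Monthly rate r = 8.5%/12 = 0.708333% = 0.00708333.
Each month: B ← B·(1+r) − €97.57.
Month 1: interest €21.25; balance after payment €2,923.68.
Month 2: interest €20.71; balance after payment €2,846.82.
Month 3: interest €20.16; balance after payment €2,769.41.
Month 4: interest €19.62; balance after payment €2,691.46.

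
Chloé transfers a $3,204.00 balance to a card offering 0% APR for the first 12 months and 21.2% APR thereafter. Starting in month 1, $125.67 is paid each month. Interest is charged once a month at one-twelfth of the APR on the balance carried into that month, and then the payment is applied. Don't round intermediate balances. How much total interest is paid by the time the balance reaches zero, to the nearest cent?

$258.76

Promo months 1–12 at r₀ = 0%/12 = 0; months 13+ at r₁ = 21.2%/12 = 0.0176667.
After month 12 (no interest yet): B = $3,204.00 − 12·$125.67 = $1,695.96.
Then at r₁ with $125.67/mo: n₂ = −ln(1 − r₁·B/P)/ln(1+r₁) ≈ 15.55 → 16 more payments.
Total paid = 27·$125.67 + $69.67 = $3,462.76; interest = $3,462.76 − $3,204.00 = $258.76.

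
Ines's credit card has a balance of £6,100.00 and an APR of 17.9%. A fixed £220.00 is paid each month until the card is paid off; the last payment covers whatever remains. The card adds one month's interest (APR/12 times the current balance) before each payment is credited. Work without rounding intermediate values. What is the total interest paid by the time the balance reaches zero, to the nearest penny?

Monthly rate r = 17.9%/12 = 1.49167% = 0.0149167.
Payoff takes n = ⌈−ln(1 − rB₀/P)/ln(1+r)⌉ = ⌈36.048⌉ = 37 payments; the last is £10.72.
Total paid = 36·£220.00 + £10.72 = £7,930.72.
Total interest = total paid − principal = £7,930.72 − £6,100.00 = £1,830.72.

£1,830.72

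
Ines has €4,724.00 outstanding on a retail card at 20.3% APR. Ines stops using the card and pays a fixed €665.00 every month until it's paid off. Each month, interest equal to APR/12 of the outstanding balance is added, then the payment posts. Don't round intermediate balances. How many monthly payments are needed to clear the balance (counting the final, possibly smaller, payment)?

Monthly rate r = 20.3%/12 = 1.69167% = 0.0169167.
Recurrence: B ← B·(1+r) − €665.00.
Month 1: interest €79.91; balance after payment €4,138.91.
Month 2: interest €70.02; balance after payment €3,543.93.
Closed form: n = −ln(1 − rB₀/P)/ln(1+r) = −ln(0.87983)/ln(1.01692) ≈ 7.632, so the balance reaches zero during payment 8.

8 payments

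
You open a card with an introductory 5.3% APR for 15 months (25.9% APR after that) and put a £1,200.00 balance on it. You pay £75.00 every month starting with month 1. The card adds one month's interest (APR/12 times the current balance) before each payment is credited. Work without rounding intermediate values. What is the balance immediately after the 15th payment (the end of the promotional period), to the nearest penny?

Promo months 1–15 at r₀ = 5.3%/12 = 0.00441667; months 16+ at r₁ = 25.9%/12 = 0.0215833.
After month 15: iterate B ← B·(1+r₀) − £75.00 for 15 months → £121.55.

£121.55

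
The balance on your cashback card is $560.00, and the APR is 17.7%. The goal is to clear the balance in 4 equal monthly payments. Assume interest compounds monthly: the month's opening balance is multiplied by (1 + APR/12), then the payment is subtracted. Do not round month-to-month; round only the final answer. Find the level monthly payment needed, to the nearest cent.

$145.20

Monthly rate r = 17.7%/12 = 1.475% = 0.01475.
Level-payment amortization: P = B₀·r / (1 − (1+r)^(−n)) = 560.00·0.01475 / (1 − 1.01475^(−4)).
Denominator 1 − (1+r)^(−4) = 0.0568869375.
P = 8.26 / 0.0568869375 ≈ 145.20.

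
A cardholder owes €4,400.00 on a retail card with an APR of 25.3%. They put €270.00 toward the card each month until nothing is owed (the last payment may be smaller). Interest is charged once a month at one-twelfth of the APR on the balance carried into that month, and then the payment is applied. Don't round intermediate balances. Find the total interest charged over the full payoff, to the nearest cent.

Monthly rate r = 25.3%/12 = 2.10833% = 0.0210833.
Payoff takes n = ⌈−ln(1 − rB₀/P)/ln(1+r)⌉ = ⌈20.176⌉ = 21 payments; the last is €47.92.
Total paid = 20·€270.00 + €47.92 = €5,447.92.
Total interest = total paid − principal = €5,447.92 − €4,400.00 = €1,047.92.

€1,047.92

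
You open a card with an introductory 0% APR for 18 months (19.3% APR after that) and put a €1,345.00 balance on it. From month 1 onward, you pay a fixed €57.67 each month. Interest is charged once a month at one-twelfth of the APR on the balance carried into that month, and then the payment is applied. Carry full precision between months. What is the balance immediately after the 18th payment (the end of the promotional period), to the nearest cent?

€306.94

Promo months 1–18 at r₀ = 0%/12 = 0; months 19+ at r₁ = 19.3%/12 = 0.0160833.
After month 18 (no interest yet): B = €1,345.00 − 18·€57.67 = €306.94.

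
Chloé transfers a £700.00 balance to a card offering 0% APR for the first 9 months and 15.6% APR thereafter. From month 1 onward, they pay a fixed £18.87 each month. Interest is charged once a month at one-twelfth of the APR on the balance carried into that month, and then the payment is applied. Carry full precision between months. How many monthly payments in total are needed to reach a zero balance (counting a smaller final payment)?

Promo months 1–9 at r₀ = 0%/12 = 0; months 10+ at r₁ = 15.6%/12 = 0.013.
After month 9 (no interest yet): B = £700.00 − 9·£18.87 = £530.17.
Then at r₁ with £18.87/mo: n₂ = −ln(1 − r₁·B/P)/ln(1+r₁) ≈ 35.19 → 36 more payments.

45 months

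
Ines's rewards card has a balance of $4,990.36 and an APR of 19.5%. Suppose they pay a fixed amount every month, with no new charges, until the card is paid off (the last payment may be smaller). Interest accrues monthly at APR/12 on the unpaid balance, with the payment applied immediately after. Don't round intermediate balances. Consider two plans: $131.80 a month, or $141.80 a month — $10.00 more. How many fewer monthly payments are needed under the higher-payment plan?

7 fewer payments

Monthly rate r = 19.5%/12 = 1.625% = 0.01625.
At $131.80/mo: n = ⌈−ln(1 − rB₀/P)/ln(1+r)⌉ = 60 payments (last $34.42); total interest = total paid − $4,990.36 = $2,820.26.
At $141.80/mo: 53 payments (last $89.61); total interest $2,472.85.
Payments saved = 60 − 53 = 7.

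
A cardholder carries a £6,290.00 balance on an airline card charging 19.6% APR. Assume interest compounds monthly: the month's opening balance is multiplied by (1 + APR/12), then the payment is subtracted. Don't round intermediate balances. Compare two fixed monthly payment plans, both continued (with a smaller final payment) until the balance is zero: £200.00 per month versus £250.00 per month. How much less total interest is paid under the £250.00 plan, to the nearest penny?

Monthly rate r = 19.6%/12 = 1.63333% = 0.0163333.
At £200.00/mo: n = ⌈−ln(1 − rB₀/P)/ln(1+r)⌉ = 45 payments (last £99.59); total interest = total paid − £6,290.00 = £2,609.59.
At £250.00/mo: 33 payments (last £167.02); total interest £1,877.02.
Interest saved = £2,609.59 − £1,877.02 = £732.57.

£732.57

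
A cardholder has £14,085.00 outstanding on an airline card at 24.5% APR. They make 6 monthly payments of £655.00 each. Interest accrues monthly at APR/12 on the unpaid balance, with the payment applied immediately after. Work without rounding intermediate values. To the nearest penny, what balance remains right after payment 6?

Monthly rate r = 24.5%/12 = 2.04167% = 0.0204167.
Each month: B ← B·(1+r) − £655.00.
Month 1: interest £287.57; balance after payment £13,717.57.
Month 2: interest £280.07; balance after payment £13,342.64.
Month 3: interest £272.41; balance after payment £12,960.05.
Month 4: interest £264.60; balance after payment £12,569.65.
Month 5: interest £256.63; balance after payment £12,171.28.
Month 6: interest £248.50; balance after payment £11,764.78.

£11,764.78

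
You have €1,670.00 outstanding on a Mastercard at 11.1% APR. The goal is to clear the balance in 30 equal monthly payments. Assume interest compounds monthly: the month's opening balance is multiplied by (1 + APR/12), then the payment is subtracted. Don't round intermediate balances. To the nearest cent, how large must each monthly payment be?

Monthly rate r = 11.1%/12 = 0.925% = 0.00925.
Level-payment amortization: P = B₀·r / (1 − (1+r)^(−n)) = 1670.00·0.00925 / (1 − 1.00925^(−30)).
Denominator 1 − (1+r)^(−30) = 0.241357345.
P = 15.4475 / 0.241357345 ≈ 64.00.

€64.00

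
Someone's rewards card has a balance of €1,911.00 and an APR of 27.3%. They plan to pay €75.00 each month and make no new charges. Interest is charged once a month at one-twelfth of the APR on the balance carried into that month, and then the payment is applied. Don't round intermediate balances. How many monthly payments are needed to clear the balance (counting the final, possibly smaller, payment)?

Monthly rate r = 27.3%/12 = 2.275% = 0.02275.
Recurrence: B ← B·(1+r) − €75.00.
Month 1: interest €43.48; balance after payment €1,879.48.
Month 2: interest €42.76; balance after payment €1,847.23.
Closed form: n = −ln(1 − rB₀/P)/ln(1+r) = −ln(0.42033)/ln(1.02275) ≈ 38.529, so the balance reaches zero during payment 39.

39 months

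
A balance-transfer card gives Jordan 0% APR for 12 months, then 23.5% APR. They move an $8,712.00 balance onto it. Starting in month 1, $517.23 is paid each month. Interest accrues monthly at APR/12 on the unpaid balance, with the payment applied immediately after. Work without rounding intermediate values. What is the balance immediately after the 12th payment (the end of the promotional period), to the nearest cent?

$2,505.24

Promo months 1–12 at r₀ = 0%/12 = 0; months 13+ at r₁ = 23.5%/12 = 0.0195833.
After month 12 (no interest yet): B = $8,712.00 − 12·$517.23 = $2,505.24.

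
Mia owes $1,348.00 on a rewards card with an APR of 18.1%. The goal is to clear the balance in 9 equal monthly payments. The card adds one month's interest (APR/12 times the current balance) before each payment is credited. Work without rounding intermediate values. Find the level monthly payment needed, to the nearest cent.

Monthly rate r = 18.1%/12 = 1.50833% = 0.0150833.
Level-payment amortization: P = B₀·r / (1 − (1+r)^(−n)) = 1348.00·0.0150833 / (1 − 1.01508^(−9)).
Denominator 1 − (1+r)^(−9) = 0.126053745.
P = 20.3323 / 0.126053745 ≈ 161.30.

$161.30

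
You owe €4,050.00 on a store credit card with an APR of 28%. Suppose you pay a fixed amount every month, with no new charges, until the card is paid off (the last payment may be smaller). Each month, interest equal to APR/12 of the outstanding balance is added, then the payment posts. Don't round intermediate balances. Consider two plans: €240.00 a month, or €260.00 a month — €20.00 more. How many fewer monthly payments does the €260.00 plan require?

Monthly rate r = 28%/12 = 2.33333% = 0.0233333.
At €240.00/mo: n = ⌈−ln(1 − rB₀/P)/ln(1+r)⌉ = 22 payments (last €168.03); total interest = total paid − €4,050.00 = €1,158.03.
At €260.00/mo: 20 payments (last €152.57); total interest €1,042.57.
Payments saved = 22 − 20 = 2.

2 fewer payments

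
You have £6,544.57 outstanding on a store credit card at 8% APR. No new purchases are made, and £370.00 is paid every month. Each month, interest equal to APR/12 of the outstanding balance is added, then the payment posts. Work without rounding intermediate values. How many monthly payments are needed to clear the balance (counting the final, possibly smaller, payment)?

Monthly rate r = 8%/12 = 0.666667% = 0.00666667.
Recurrence: B ← B·(1+r) − £370.00.
Month 1: interest £43.63; balance after payment £6,218.20.
Month 2: interest £41.45; balance after payment £5,889.66.
Closed form: n = −ln(1 − rB₀/P)/ln(1+r) = −ln(0.88208)/ln(1.00667) ≈ 18.884, so the balance reaches zero during payment 19.

19 months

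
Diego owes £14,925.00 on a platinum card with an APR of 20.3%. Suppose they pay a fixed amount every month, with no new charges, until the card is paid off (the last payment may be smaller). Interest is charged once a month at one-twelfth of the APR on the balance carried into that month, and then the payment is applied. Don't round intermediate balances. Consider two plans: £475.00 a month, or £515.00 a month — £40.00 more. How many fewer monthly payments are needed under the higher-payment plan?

Monthly rate r = 20.3%/12 = 1.69167% = 0.0169167.
At £475.00/mo: n = ⌈−ln(1 − rB₀/P)/ln(1+r)⌉ = 46 payments (last £97.51); total interest = total paid − £14,925.00 = £6,547.51.
At £515.00/mo: 41 payments (last £87.72); total interest £5,762.72.
Payments saved = 46 − 41 = 5.

5 fewer payments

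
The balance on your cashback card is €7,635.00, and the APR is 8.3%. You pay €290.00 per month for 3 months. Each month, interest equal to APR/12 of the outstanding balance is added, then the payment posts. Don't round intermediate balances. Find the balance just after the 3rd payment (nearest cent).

Monthly rate r = 8.3%/12 = 0.691667% = 0.00691667.
Each month: B ← B·(1+r) − €290.00.
Month 1: interest €52.81; balance after payment €7,397.81.
Month 2: interest €51.17; balance after payment €7,158.98.
Month 3: interest €49.52; balance after payment €6,918.49.

€6,918.49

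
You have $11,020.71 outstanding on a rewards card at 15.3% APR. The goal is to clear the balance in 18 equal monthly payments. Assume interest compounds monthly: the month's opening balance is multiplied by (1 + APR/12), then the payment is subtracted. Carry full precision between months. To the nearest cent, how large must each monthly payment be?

$689.08

Monthly rate r = 15.3%/12 = 1.275% = 0.01275.
Level-payment amortization: P = B₀·r / (1 − (1+r)^(−n)) = 11020.71·0.01275 / (1 − 1.01275^(−18)).
Denominator 1 − (1+r)^(−18) = 0.203914953.
P = 140.514 / 0.203914953 ≈ 689.08.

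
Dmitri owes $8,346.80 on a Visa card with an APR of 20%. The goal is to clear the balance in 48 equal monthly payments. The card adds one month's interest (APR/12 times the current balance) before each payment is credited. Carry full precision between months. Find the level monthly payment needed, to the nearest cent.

$254.00

Monthly rate r = 20%/12 = 1.66667% = 0.0166667.
Level-payment amortization: P = B₀·r / (1 − (1+r)^(−n)) = 8346.80·0.0166667 / (1 − 1.01667^(−48)).
Denominator 1 − (1+r)^(−48) = 0.547698594.
P = 139.113 / 0.547698594 ≈ 254.00.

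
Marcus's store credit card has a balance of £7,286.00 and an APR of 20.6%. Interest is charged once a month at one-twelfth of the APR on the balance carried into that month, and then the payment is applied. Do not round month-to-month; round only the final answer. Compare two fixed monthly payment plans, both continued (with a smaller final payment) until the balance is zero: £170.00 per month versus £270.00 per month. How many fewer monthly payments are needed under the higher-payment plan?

Monthly rate r = 20.6%/12 = 1.71667% = 0.0171667.
At £170.00/mo: n = ⌈−ln(1 − rB₀/P)/ln(1+r)⌉ = 79 payments (last £32.15); total interest = total paid − £7,286.00 = £6,006.15.
At £270.00/mo: 37 payments (last £150.62); total interest £2,584.62.
Payments saved = 79 − 37 = 42.

42 fewer payments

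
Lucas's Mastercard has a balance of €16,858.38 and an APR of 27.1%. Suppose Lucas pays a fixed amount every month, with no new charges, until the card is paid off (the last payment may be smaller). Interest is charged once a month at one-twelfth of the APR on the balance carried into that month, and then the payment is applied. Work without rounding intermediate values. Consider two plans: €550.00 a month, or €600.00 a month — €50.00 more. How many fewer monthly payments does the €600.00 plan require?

Monthly rate r = 27.1%/12 = 2.25833% = 0.0225833.
At €550.00/mo: n = ⌈−ln(1 − rB₀/P)/ln(1+r)⌉ = 53 payments (last €421.88); total interest = total paid − €16,858.38 = €12,163.50.
At €600.00/mo: 46 payments (last €44.20); total interest €10,185.82.
Payments saved = 53 − 46 = 7.

7 fewer payments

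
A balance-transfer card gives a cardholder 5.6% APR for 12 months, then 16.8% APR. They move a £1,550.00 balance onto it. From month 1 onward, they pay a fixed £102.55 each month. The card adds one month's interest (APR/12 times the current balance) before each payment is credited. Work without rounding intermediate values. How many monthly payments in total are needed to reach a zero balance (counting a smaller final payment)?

16 payments

Promo months 1–12 at r₀ = 5.6%/12 = 0.00466667; months 13+ at r₁ = 16.8%/12 = 0.014.
After month 12: iterate B ← B·(1+r₀) − £102.55 for 12 months → £376.38.
Then at r₁ with £102.55/mo: n₂ = −ln(1 − r₁·B/P)/ln(1+r₁) ≈ 3.79 → 4 more payments.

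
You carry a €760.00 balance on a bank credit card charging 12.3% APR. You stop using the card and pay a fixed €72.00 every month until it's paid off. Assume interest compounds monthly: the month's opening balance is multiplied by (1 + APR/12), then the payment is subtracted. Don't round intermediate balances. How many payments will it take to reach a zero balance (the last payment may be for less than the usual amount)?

Monthly rate r = 12.3%/12 = 1.025% = 0.01025.
Recurrence: B ← B·(1+r) − €72.00.
Month 1: interest €7.79; balance after payment €695.79.
Month 2: interest €7.13; balance after payment €630.92.
Closed form: n = −ln(1 − rB₀/P)/ln(1+r) = −ln(0.89181)/ln(1.01025) ≈ 11.229, so the balance reaches zero during payment 12.

12 payments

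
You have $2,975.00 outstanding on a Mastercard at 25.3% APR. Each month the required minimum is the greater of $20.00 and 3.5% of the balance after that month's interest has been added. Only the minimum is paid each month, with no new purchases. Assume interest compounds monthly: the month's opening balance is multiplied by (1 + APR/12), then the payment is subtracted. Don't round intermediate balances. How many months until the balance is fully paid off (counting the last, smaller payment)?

156 months

Monthly rate r = 25.3%/12 = 2.10833% = 0.0210833.
While 3.5% of the post-interest balance exceeds $20.00, each month B ← (B·(1+r))·(1 − 0.035), i.e. B shrinks by the factor (1+r)·0.965 = 0.98535.
This holds for months 1–114. Entering month 115 the balance is $552.81; 3.5% of the post-interest balance is now below $20.00, so the flat $20.00 minimum applies from here.
From month 115 a fixed $20.00 at rate r clears $552.81 in 42 more payments. Total: 114 + 42 = 156 months.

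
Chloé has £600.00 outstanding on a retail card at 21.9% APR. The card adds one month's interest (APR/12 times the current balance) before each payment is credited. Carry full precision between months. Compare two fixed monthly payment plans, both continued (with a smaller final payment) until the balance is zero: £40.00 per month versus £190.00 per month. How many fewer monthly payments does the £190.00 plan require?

Monthly rate r = 21.9%/12 = 1.825% = 0.01825.
At £40.00/mo: n = ⌈−ln(1 − rB₀/P)/ln(1+r)⌉ = 18 payments (last £27.52); total interest = total paid − £600.00 = £107.52.
At £190.00/mo: 4 payments (last £53.95); total interest £23.95.
Payments saved = 18 − 4 = 14.

14 fewer payments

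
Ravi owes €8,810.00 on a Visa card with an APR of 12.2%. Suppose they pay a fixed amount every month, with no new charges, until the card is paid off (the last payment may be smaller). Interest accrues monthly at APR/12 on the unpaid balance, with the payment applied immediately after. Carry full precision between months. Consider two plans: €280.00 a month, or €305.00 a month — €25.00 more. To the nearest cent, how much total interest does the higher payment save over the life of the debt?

€187.63

Monthly rate r = 12.2%/12 = 1.01667% = 0.0101667.
At €280.00/mo: n = ⌈−ln(1 − rB₀/P)/ln(1+r)⌉ = 39 payments (last €30.96); total interest = total paid − €8,810.00 = €1,860.96.
At €305.00/mo: 35 payments (last €113.33); total interest €1,673.33.
Interest saved = €1,860.96 − €1,673.33 = €187.63.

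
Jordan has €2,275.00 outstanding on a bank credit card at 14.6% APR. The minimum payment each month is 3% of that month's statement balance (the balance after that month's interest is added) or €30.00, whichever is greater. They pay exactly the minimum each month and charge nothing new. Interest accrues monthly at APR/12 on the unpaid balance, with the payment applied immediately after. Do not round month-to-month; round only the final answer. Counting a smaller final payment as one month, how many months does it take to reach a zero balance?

Monthly rate r = 14.6%/12 = 1.21667% = 0.0121667.
While 3% of the post-interest balance exceeds €30.00, each month B ← (B·(1+r))·(1 − 0.03), i.e. B shrinks by the factor (1+r)·0.97 = 0.9818.
This holds for months 1–46. Entering month 47 the balance is €977.41; 3% of the post-interest balance is now below €30.00, so the flat €30.00 minimum applies from here.
From month 47 a fixed €30.00 at rate r clears €977.41 in 42 more payments. Total: 46 + 42 = 88 months.

88 months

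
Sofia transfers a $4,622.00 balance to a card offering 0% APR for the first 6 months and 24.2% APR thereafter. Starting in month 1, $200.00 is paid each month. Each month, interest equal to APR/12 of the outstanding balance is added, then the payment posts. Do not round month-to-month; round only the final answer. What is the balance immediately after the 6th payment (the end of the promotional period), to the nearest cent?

Promo months 1–6 at r₀ = 0%/12 = 0; months 7+ at r₁ = 24.2%/12 = 0.0201667.
After month 6 (no interest yet): B = $4,622.00 − 6·$200.00 = $3,422.00.

$3,422.00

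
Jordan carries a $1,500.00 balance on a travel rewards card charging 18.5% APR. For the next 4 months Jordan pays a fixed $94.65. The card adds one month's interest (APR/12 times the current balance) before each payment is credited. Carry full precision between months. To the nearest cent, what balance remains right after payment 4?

Monthly rate r = 18.5%/12 = 1.54167% = 0.0154167.
Each month: B ← B·(1+r) − $94.65.
Month 1: interest $23.12; balance after payment $1,428.47.
Month 2: interest $22.02; balance after payment $1,355.85.
Month 3: interest $20.90; balance after payment $1,282.10.
Month 4: interest $19.77; balance after payment $1,207.22.

$1,207.22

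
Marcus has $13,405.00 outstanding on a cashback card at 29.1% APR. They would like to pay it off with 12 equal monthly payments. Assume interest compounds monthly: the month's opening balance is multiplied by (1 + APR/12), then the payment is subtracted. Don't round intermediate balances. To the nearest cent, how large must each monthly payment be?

$1,300.89

Monthly rate r = 29.1%/12 = 2.425% = 0.02425.
Level-payment amortization: P = B₀·r / (1 − (1+r)^(−n)) = 13405.00·0.02425 / (1 − 1.02425^(−12)).
Denominator 1 − (1+r)^(−12) = 0.249884174.
P = 325.071 / 0.249884174 ≈ 1300.89.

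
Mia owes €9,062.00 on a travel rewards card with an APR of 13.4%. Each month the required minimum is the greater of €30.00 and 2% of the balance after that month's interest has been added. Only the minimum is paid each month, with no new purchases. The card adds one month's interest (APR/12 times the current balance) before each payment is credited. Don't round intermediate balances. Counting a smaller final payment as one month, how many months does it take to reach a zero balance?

Monthly rate r = 13.4%/12 = 1.11667% = 0.0111667.
While 2% of the post-interest balance exceeds €30.00, each month B ← (B·(1+r))·(1 − 0.02), i.e. B shrinks by the factor (1+r)·0.98 = 0.99094.
This holds for months 1–199. Entering month 200 the balance is €1,482.31; 2% of the post-interest balance is now below €30.00, so the flat €30.00 minimum applies from here.
From month 200 a fixed €30.00 at rate r clears €1,482.31 in 73 more payments. Total: 199 + 73 = 272 months.

272 months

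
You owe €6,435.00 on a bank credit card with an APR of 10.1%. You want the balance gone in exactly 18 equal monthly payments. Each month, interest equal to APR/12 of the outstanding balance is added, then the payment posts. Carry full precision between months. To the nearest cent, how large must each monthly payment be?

€386.76

Monthly rate r = 10.1%/12 = 0.841667% = 0.00841667.
Level-payment amortization: P = B₀·r / (1 − (1+r)^(−n)) = 6435.00·0.00841667 / (1 − 1.00842^(−18)).
Denominator 1 − (1+r)^(−18) = 0.140037068.
P = 54.1612 / 0.140037068 ≈ 386.76.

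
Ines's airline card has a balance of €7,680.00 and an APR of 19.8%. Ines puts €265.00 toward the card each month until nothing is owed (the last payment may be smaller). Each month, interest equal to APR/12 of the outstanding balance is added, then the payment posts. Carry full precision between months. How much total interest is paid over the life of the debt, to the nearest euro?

€2,853

Monthly rate r = 19.8%/12 = 1.65% = 0.0165.
Payoff takes n = ⌈−ln(1 − rB₀/P)/ln(1+r)⌉ = ⌈39.746⌉ = 40 payments; the last is €197.97.
Total paid = 39·€265.00 + €197.97 = €10,532.97.
Total interest = total paid − principal = €10,532.97 − €7,680.00 = €2,852.97.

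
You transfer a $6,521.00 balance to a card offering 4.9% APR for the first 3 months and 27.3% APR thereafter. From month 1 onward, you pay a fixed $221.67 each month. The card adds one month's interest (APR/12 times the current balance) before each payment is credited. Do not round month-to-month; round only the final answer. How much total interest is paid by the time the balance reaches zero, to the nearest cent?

Promo months 1–3 at r₀ = 4.9%/12 = 0.00408333; months 4+ at r₁ = 27.3%/12 = 0.02275.
After month 3: iterate B ← B·(1+r₀) − $221.67 for 3 months → $5,933.48.
Then at r₁ with $221.67/mo: n₂ = −ln(1 − r₁·B/P)/ln(1+r₁) ≈ 41.74 → 42 more payments.
Total paid = 44·$221.67 + $164.35 = $9,917.83; interest = $9,917.83 − $6,521.00 = $3,396.83.

$3,396.83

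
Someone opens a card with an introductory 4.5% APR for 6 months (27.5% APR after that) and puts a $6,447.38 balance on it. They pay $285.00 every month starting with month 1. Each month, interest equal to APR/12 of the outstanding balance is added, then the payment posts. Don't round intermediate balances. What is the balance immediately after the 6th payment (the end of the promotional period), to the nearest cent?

$4,867.70

Promo months 1–6 at r₀ = 4.5%/12 = 0.00375; months 7+ at r₁ = 27.5%/12 = 0.0229167.
After month 6: iterate B ← B·(1+r₀) − $285.00 for 6 months → $4,867.70.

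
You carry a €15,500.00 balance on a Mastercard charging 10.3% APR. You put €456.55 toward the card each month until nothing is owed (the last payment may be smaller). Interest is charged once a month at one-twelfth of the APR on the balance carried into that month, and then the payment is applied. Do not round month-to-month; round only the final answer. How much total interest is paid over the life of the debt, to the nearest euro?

€2,902

Monthly rate r = 10.3%/12 = 0.858333% = 0.00858333.
Payoff takes n = ⌈−ln(1 − rB₀/P)/ln(1+r)⌉ = ⌈40.305⌉ = 41 payments; the last is €139.57.
Total paid = 40·€456.55 + €139.57 = €18,401.57.
Total interest = total paid − principal = €18,401.57 − €15,500.00 = €2,901.57.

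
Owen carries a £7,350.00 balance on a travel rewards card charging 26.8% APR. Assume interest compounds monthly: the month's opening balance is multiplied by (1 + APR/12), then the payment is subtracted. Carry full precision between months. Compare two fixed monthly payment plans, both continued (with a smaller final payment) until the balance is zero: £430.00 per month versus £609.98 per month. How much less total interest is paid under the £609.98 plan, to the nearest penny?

£703.58

Monthly rate r = 26.8%/12 = 2.23333% = 0.0223333.
At £430.00/mo: n = ⌈−ln(1 − rB₀/P)/ln(1+r)⌉ = 22 payments (last £332.06); total interest = total paid − £7,350.00 = £2,012.06.
At £609.98/mo: 15 payments (last £118.76); total interest £1,308.48.
Interest saved = £2,012.06 − £1,308.48 = £703.58.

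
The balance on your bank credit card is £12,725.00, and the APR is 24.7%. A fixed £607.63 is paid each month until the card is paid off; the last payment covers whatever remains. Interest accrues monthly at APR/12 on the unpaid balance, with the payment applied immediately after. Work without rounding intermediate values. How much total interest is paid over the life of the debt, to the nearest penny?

£4,095.90

Monthly rate r = 24.7%/12 = 2.05833% = 0.0205833.
Payoff takes n = ⌈−ln(1 − rB₀/P)/ln(1+r)⌉ = ⌈27.681⌉ = 28 payments; the last is £414.89.
Total paid = 27·£607.63 + £414.89 = £16,820.90.
Total interest = total paid − principal = £16,820.90 − £12,725.00 = £4,095.90.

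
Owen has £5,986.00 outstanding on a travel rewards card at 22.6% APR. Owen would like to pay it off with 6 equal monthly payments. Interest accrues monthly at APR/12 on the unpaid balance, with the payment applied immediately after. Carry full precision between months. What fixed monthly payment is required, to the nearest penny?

£1,064.45

Monthly rate r = 22.6%/12 = 1.88333% = 0.0188333.
Level-payment amortization: P = B₀·r / (1 − (1+r)^(−n)) = 5986.00·0.0188333 / (1 − 1.01883^(−6)).
Denominator 1 − (1+r)^(−6) = 0.105910226.
P = 112.736 / 0.105910226 ≈ 1064.45.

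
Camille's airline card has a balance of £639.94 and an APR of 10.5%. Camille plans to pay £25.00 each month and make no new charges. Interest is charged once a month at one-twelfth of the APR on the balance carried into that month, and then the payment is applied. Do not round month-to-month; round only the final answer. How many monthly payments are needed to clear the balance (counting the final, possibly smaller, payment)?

30 months

Monthly rate r = 10.5%/12 = 0.875% = 0.00875.
Recurrence: B ← B·(1+r) − £25.00.
Month 1: interest £5.60; balance after payment £620.54.
Month 2: interest £5.43; balance after payment £600.97.
Closed form: n = −ln(1 − rB₀/P)/ln(1+r) = −ln(0.77602)/ln(1.00875) ≈ 29.107, so the balance reaches zero during payment 30.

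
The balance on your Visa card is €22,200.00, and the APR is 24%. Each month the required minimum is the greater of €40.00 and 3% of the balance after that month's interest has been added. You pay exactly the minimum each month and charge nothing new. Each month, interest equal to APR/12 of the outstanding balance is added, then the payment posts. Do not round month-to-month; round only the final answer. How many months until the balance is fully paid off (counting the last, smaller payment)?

Monthly rate r = 24%/12 = 2% = 0.02.
While 3% of the post-interest balance exceeds €40.00, each month B ← (B·(1+r))·(1 − 0.03), i.e. B shrinks by the factor (1+r)·0.97 = 0.9894.
This holds for months 1–266. Entering month 267 the balance is €1,304.01; 3% of the post-interest balance is now below €40.00, so the flat €40.00 minimum applies from here.
From month 267 a fixed €40.00 at rate r clears €1,304.01 in 54 more payments. Total: 266 + 54 = 320 months.

320 months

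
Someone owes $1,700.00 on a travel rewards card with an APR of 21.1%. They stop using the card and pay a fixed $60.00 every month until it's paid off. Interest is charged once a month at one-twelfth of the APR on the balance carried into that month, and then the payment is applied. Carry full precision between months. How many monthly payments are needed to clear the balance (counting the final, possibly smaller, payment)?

Monthly rate r = 21.1%/12 = 1.75833% = 0.0175833.
Recurrence: B ← B·(1+r) − $60.00.
Month 1: interest $29.89; balance after payment $1,669.89.
Month 2: interest $29.36; balance after payment $1,639.25.
Closed form: n = −ln(1 − rB₀/P)/ln(1+r) = −ln(0.50181)/ln(1.01758) ≈ 39.559, so the balance reaches zero during payment 40.

40 payments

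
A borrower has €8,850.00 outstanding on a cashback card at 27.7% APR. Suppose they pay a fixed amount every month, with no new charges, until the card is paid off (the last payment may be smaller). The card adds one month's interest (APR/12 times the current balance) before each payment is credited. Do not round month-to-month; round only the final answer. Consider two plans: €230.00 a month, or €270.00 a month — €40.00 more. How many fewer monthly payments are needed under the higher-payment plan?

35 fewer payments

Monthly rate r = 27.7%/12 = 2.30833% = 0.0230833.
At €230.00/mo: n = ⌈−ln(1 − rB₀/P)/ln(1+r)⌉ = 97 payments (last €2.97); total interest = total paid − €8,850.00 = €13,232.97.
At €270.00/mo: 62 payments (last €249.33); total interest €7,869.33.
Payments saved = 97 − 62 = 35.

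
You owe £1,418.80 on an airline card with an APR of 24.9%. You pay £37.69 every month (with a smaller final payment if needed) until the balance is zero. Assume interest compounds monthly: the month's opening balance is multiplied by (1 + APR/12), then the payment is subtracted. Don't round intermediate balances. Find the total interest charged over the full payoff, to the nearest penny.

£1,369.18

Monthly rate r = 24.9%/12 = 2.075% = 0.02075.
Payoff takes n = ⌈−ln(1 − rB₀/P)/ln(1+r)⌉ = ⌈73.971⌉ = 74 payments; the last is £36.61.
Total paid = 73·£37.69 + £36.61 = £2,787.98.
Total interest = total paid − principal = £2,787.98 − £1,418.80 = £1,369.18.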